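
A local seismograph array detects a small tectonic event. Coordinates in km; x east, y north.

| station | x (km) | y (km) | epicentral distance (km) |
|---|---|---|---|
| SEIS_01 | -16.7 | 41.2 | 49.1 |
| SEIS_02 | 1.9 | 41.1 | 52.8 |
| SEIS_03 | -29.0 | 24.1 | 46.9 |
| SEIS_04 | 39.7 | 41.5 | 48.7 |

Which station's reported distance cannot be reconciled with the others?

Solve using three stations at a time. Using SEIS_01, SEIS_03, SEIS_04 (subtract circle equations pairwise → linear system) gives (x, y) ≈ (12.1, 1.4).
Distances from that point to each station vs reported:
  SEIS_01: calculated 49.1 vs reported 49.1 → residual 0.0 km
  SEIS_02: calculated 41.0 vs reported 52.8 → residual 11.8 km
  SEIS_03: calculated 46.9 vs reported 46.9 → residual 0.0 km
  SEIS_04: calculated 48.7 vs reported 48.7 → residual 0.0 km
SEIS_01, SEIS_03, SEIS_04 are mutually consistent (residuals ≈ 0); SEIS_02 is off by 11.8 km.

SEIS_02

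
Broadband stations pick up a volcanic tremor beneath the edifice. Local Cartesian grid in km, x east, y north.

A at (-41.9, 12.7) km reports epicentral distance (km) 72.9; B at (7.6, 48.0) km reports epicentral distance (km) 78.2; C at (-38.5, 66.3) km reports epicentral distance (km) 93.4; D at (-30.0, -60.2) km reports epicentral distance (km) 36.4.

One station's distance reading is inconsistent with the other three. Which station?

Solve using three stations at a time. Using B, C, D (subtract circle equations pairwise → linear system) gives (x, y) ≈ (-19.9, -25.2).
Distances from that point to each station vs reported:
  A: calculated 43.9 vs reported 72.9 → residual 29.0 km
  B: calculated 78.2 vs reported 78.2 → residual 0.0 km
  C: calculated 93.4 vs reported 93.4 → residual 0.0 km
  D: calculated 36.4 vs reported 36.4 → residual 0.0 km
B, C, D are mutually consistent (residuals ≈ 0); A is off by 29.0 km.

A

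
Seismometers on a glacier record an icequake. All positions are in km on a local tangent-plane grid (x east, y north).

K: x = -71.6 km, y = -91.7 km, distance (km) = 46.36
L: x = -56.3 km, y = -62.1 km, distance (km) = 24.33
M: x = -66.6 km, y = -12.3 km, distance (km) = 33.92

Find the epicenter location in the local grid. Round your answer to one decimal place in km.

x ≈ -74.0 km, y ≈ -45.4 km

Circle about each station: (x + 71.6)² + (y + 91.7)² = 46.36²; (x + 56.3)² + (y + 62.1)² = 24.33²; (x + 66.6)² + (y + 12.3)² = 33.92².
Subtracting pairs of circle equations eliminates x²+y² and gives linear equations (the radical axes):
30.6 x + 59.2 y = -4952.05
10.0 x + 158.8 y = -7949.92
Solving the 2×2 system: x ≈ -74.0, y ≈ -45.4 km.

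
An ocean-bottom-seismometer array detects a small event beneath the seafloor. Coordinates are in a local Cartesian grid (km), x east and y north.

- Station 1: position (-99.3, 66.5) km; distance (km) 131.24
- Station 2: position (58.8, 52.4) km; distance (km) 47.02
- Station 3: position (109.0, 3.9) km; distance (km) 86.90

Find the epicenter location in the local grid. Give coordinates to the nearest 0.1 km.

Circle about each station: (x + 99.3)² + (y − 66.5)² = 131.24²; (x − 58.8)² + (y − 52.4)² = 47.02²; (x − 109.0)² + (y − 3.9)² = 86.90².
Subtracting the Station 1 equation from the Station 2 and Station 3 equations removes the quadratic terms:
316.2 x − 28.2 y = 6933.52
416.6 x − 125.2 y = 7285.80
Solving the 2×2 system: x ≈ 23.8, y ≈ 21.0 km.

(23.8, 21.0)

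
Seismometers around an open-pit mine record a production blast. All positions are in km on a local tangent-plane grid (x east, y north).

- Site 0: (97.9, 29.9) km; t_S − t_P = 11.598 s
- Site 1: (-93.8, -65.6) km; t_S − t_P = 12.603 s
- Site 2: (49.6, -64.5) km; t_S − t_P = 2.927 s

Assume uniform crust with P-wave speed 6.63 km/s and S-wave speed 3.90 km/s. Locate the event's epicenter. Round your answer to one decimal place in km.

24.8 km east, -52.1 km north

Distance from S−P lag: d = Δt · v_P v_S / (v_P − v_S) = Δt · (6.63·3.90)/(6.63−3.90) ≈ 9.4714·Δt.
So d_Site 0 = 109.85, d_Site 1 = 119.37, d_Site 2 = 27.72 km.
Circle about each station: (x − 97.9)² + (y − 29.9)² = 109.85²; (x + 93.8)² + (y + 65.6)² = 119.37²; (x − 49.6)² + (y + 64.5)² = 27.72².
Subtracting pairs of circle equations eliminates x²+y² and gives linear equations (the radical axes):
-383.4 x − 191.0 y = 441.21
-96.6 x − 188.8 y = 7440.61
Solving the 2×2 system: x ≈ 24.8, y ≈ -52.1 km.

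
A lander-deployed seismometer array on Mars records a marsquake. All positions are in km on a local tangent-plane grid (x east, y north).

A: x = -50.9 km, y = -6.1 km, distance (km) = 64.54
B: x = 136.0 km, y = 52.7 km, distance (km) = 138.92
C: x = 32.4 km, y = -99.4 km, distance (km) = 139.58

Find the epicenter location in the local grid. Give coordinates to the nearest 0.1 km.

Circle about each station: (x + 50.9)² + (y + 6.1)² = 64.54²; (x − 136.0)² + (y − 52.7)² = 138.92²; (x − 32.4)² + (y + 99.4)² = 139.58².
Subtracting pairs of circle equations eliminates x²+y² and gives linear equations (the radical axes):
373.8 x + 117.6 y = 3511.92
166.6 x − 186.6 y = -7015.06
Solving the 2×2 system: x ≈ -1.9, y ≈ 35.9 km.

-1.9 km east, 35.9 km north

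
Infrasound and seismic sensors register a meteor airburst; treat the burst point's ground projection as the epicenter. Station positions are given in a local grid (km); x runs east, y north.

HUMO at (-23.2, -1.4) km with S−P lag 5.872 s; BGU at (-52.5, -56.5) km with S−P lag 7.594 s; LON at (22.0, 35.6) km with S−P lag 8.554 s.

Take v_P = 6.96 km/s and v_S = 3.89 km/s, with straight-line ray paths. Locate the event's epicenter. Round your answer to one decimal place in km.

Distance from S−P lag: d = Δt · v_P v_S / (v_P − v_S) = Δt · (6.96·3.89)/(6.96−3.89) ≈ 8.8190·Δt.
So d_HUMO = 51.79, d_BGU = 66.97, d_LON = 75.44 km.
Circle about each station: (x + 23.2)² + (y + 1.4)² = 51.79²; (x + 52.5)² + (y + 56.5)² = 66.97²; (x − 22.0)² + (y − 35.6)² = 75.44².
Subtracting pairs of circle equations eliminates x²+y² and gives linear equations (the radical axes):
-58.6 x − 110.2 y = 3605.52
90.4 x + 74.0 y = -1797.83
Solving the 2×2 system: x ≈ 12.2, y ≈ -39.2 km.
Check against HUMO (with the unrounded x, y): √((x + 23.2)²+(y + 1.4)²) = 51.80 ≈ 51.79 km. ✓

12.2 km east, -39.2 km north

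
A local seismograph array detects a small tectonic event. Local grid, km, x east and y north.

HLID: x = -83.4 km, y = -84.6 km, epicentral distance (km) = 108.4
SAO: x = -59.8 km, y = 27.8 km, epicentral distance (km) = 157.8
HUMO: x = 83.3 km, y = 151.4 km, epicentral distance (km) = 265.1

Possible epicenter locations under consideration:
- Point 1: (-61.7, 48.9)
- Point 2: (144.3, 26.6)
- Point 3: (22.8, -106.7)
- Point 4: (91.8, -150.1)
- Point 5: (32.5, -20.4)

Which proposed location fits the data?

Point 3

For each candidate, compare |candidate − station| to the reported distance:
Point 1: residuals HLID 26.9, SAO 136.6, HUMO 87.5 → max 136.6 km
Point 2: residuals HLID 145.0, SAO 46.3, HUMO 126.2 → max 145.0 km
Point 3: residuals HLID 0.1, SAO 0.0, HUMO 0.0 → max 0.1 km
Point 4: residuals HLID 78.6, SAO 75.9, HUMO 36.5 → max 78.6 km
Point 5: residuals HLID 24.1, SAO 53.7, HUMO 85.9 → max 85.9 km
Only Point 3 has all residuals ≈ 0.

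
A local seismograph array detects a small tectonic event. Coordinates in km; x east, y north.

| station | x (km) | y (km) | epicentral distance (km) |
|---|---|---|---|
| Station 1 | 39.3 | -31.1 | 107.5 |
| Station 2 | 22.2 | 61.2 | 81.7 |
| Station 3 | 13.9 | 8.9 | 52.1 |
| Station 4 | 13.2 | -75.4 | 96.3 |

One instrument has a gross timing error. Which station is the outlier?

Station 1

Solve using three stations at a time. Using Station 2, Station 3, Station 4 (subtract circle equations pairwise → linear system) gives (x, y) ≈ (-38.0, 6.1).
Distances from that point to each station vs reported:
  Station 1: calculated 85.8 vs reported 107.5 → residual 21.7 km
  Station 2: calculated 81.6 vs reported 81.7 → residual 0.1 km
  Station 3: calculated 52.0 vs reported 52.1 → residual 0.1 km
  Station 4: calculated 96.2 vs reported 96.3 → residual 0.1 km
Station 2, Station 3, Station 4 are mutually consistent (residuals ≈ 0); Station 1 is off by 21.7 km.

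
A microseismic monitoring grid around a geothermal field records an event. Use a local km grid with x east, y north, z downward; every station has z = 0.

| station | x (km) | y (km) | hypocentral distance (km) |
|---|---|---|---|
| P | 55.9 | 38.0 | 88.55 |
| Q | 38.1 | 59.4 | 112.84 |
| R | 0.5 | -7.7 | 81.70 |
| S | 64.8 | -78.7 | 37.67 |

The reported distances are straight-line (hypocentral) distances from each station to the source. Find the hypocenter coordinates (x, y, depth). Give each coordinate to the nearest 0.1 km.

x ≈ 69.1 km, y ≈ -47.2 km, depth ≈ 20.2 km

Each station gives a sphere (x−x_i)² + (y−y_i)² + z² = d_i² (stations at z=0).
Subtracting the P sphere from Q and R: z² cancels, leaving linear equations in x and y:
-35.6 x + 42.8 y = -4480.60
-110.8 x − 91.4 y = -3343.06
Solving: x ≈ 69.110, y ≈ -47.203 km (keep extra digits for the depth step; rounded: 69.1, -47.2).
Then from the P sphere: z² = 88.55² − (x − 55.9)² − (y − 38.0)² with x = 69.110, y = -47.203, so z ≈ 20.175 ≈ 20.2 km.
Check against S (with the unrounded solution): distance 37.65 ≈ 37.67 km. ✓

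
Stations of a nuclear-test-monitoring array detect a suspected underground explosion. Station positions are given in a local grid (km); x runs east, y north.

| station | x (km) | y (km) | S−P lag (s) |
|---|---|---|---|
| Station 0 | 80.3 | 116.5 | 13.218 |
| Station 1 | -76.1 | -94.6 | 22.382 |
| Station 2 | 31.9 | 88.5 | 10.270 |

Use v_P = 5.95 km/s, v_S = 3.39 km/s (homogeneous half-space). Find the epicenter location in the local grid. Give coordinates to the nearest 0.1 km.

Distance from S−P lag: d = Δt · v_P v_S / (v_P − v_S) = Δt · (5.95·3.39)/(5.95−3.39) ≈ 7.8791·Δt.
So d_Station 0 = 104.15, d_Station 1 = 176.35, d_Station 2 = 80.92 km.
Circle about each station: (x − 80.3)² + (y − 116.5)² = 104.15²; (x + 76.1)² + (y + 94.6)² = 176.35²; (x − 31.9)² + (y − 88.5)² = 80.92².
Subtracting pairs of circle equations eliminates x²+y² and gives linear equations (the radical axes):
-312.8 x − 422.2 y = -25532.07
-96.8 x − 56.0 y = -6871.30
Solving the 2×2 system: x ≈ 63.0, y ≈ 13.8 km.
Check against Station 0 (with the unrounded x, y): √((x − 80.3)²+(y − 116.5)²) = 104.15 ≈ 104.15 km. ✓

63.0 km east, 13.8 km north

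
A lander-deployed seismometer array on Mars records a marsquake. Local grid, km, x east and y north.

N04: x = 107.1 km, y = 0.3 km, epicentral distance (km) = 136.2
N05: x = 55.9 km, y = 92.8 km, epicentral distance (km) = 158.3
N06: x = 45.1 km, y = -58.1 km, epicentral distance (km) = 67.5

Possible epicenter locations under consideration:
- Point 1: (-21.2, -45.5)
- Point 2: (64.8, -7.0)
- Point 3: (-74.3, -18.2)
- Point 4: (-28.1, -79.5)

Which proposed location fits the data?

For each candidate, compare |candidate − station| to the reported distance:
Point 1: residuals N04 0.0, N05 0.0, N06 0.0 → max 0.0 km
Point 2: residuals N04 93.3, N05 58.1, N06 12.7 → max 93.3 km
Point 3: residuals N04 46.1, N05 12.8, N06 58.4 → max 58.4 km
Point 4: residuals N04 20.8, N05 33.4, N06 8.8 → max 33.4 km
Only Point 1 has all residuals ≈ 0.

Point 1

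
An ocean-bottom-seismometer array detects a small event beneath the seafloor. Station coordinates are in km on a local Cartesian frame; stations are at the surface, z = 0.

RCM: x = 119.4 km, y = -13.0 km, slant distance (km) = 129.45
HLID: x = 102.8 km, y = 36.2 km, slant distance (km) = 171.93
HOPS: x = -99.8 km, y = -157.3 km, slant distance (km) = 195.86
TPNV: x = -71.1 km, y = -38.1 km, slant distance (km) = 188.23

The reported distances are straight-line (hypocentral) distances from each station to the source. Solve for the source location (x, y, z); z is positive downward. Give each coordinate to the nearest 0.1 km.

(86.5, -126.8, 52.2)

Each station gives a sphere (x−x_i)² + (y−y_i)² + z² = d_i² (stations at z=0).
Subtracting the RCM sphere from HLID and HOPS: z² cancels, leaving linear equations in x and y:
-33.2 x + 98.4 y = -15349.70
-438.4 x − 288.6 y = -1325.87
Solving: x ≈ 86.502, y ≈ -126.807 km (keep extra digits for the depth step; rounded: 86.5, -126.8).
Then from the RCM sphere: z² = 129.45² − (x − 119.4)² − (y + 13.0)² with x = 86.502, y = -126.807, so z ≈ 52.182 ≈ 52.2 km.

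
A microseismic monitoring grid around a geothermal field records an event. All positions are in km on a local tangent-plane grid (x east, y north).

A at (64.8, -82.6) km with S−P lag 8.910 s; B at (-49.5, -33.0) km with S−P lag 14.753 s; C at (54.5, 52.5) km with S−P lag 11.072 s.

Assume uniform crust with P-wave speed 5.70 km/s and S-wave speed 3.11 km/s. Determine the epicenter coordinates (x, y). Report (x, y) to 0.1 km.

51.0 km east, -23.2 km north

Distance from S−P lag: d = Δt · v_P v_S / (v_P − v_S) = Δt · (5.70·3.11)/(5.70−3.11) ≈ 6.8444·Δt.
So d_A = 60.98, d_B = 100.98, d_C = 75.78 km.
Circle about each station: (x − 64.8)² + (y + 82.6)² = 60.98²; (x + 49.5)² + (y + 33.0)² = 100.98²; (x − 54.5)² + (y − 52.5)² = 75.78².
Subtracting the A equation from the B and C equations removes the quadratic terms:
-228.6 x + 99.2 y = -13960.95
-20.6 x + 270.2 y = -7319.35
Solving the 2×2 system: x ≈ 51.0, y ≈ -23.2 km.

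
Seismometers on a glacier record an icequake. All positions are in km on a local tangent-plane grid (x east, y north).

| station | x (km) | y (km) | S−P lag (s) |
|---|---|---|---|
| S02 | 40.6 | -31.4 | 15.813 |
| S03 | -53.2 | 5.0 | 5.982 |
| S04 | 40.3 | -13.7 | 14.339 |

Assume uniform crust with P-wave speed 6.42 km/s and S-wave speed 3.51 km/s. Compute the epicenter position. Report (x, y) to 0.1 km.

Distance from S−P lag: d = Δt · v_P v_S / (v_P − v_S) = Δt · (6.42·3.51)/(6.42−3.51) ≈ 7.7437·Δt.
So d_S02 = 122.45, d_S03 = 46.32, d_S04 = 111.04 km.
Circle about each station: (x − 40.6)² + (y + 31.4)² = 122.45²; (x + 53.2)² + (y − 5.0)² = 46.32²; (x − 40.3)² + (y + 13.7)² = 111.04².
Subtracting the S02 equation from the S03 and S04 equations removes the quadratic terms:
-187.6 x + 72.8 y = 13069.38
-0.6 x + 35.4 y = 1841.58
Solving the 2×2 system: x ≈ -49.8, y ≈ 51.2 km.
Check against S02 (with the unrounded x, y): √((x − 40.6)²+(y + 31.4)²) = 122.44 ≈ 122.45 km. ✓

-49.8 km east, 51.2 km north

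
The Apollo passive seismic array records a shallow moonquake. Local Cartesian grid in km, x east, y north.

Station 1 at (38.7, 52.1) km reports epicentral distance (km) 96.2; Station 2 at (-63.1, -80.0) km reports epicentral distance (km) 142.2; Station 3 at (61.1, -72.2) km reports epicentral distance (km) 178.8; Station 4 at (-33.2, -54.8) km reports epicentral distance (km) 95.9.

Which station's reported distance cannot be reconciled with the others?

Station 4

Solve using three stations at a time. Using Station 1, Station 2, Station 3 (subtract circle equations pairwise → linear system) gives (x, y) ≈ (-57.0, 62.1).
Distances from that point to each station vs reported:
  Station 1: calculated 96.2 vs reported 96.2 → residual 0.0 km
  Station 2: calculated 142.2 vs reported 142.2 → residual 0.0 km
  Station 3: calculated 178.8 vs reported 178.8 → residual 0.0 km
  Station 4: calculated 119.3 vs reported 95.9 → residual 23.4 km
Station 1, Station 2, Station 3 are mutually consistent (residuals ≈ 0); Station 4 is off by 23.4 km.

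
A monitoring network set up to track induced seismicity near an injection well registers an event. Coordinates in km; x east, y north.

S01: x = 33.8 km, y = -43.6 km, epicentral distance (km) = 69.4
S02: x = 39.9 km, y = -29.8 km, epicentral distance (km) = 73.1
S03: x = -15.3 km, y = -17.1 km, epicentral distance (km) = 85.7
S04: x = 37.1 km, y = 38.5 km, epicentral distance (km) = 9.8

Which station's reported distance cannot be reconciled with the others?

S01

Solve using three stations at a time. Using S02, S03, S04 (subtract circle equations pairwise → linear system) gives (x, y) ≈ (45.7, 43.1).
Distances from that point to each station vs reported:
  S01: calculated 87.5 vs reported 69.4 → residual 18.1 km
  S02: calculated 73.1 vs reported 73.1 → residual 0.0 km
  S03: calculated 85.7 vs reported 85.7 → residual 0.0 km
  S04: calculated 9.8 vs reported 9.8 → residual 0.0 km
S02, S03, S04 are mutually consistent (residuals ≈ 0); S01 is off by 18.1 km.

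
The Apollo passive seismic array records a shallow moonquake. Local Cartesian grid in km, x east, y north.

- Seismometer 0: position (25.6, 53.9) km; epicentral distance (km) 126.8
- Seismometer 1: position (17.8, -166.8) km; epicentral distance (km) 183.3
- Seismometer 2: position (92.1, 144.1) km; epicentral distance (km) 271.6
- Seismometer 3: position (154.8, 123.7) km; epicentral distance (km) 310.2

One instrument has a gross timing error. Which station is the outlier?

Seismometer 0

Solve using three stations at a time. Using Seismometer 1, Seismometer 2, Seismometer 3 (subtract circle equations pairwise → linear system) gives (x, y) ≈ (-111.0, -36.3).
Distances from that point to each station vs reported:
  Seismometer 0: calculated 163.7 vs reported 126.8 → residual 36.9 km
  Seismometer 1: calculated 183.4 vs reported 183.3 → residual 0.1 km
  Seismometer 2: calculated 271.6 vs reported 271.6 → residual 0.0 km
  Seismometer 3: calculated 310.2 vs reported 310.2 → residual 0.0 km
Seismometer 1, Seismometer 2, Seismometer 3 are mutually consistent (residuals ≈ 0); Seismometer 0 is off by 36.9 km.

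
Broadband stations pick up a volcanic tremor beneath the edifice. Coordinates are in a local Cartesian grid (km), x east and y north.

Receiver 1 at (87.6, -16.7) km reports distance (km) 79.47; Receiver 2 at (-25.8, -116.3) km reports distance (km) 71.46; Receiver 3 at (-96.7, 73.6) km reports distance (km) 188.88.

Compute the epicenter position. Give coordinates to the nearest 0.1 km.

x ≈ 27.5 km, y ≈ -68.7 km

Circle about each station: (x − 87.6)² + (y + 16.7)² = 79.47²; (x + 25.8)² + (y + 116.3)² = 71.46²; (x + 96.7)² + (y − 73.6)² = 188.88².
Subtracting the Receiver 1 equation from the Receiver 2 and Receiver 3 equations removes the quadratic terms:
-226.8 x − 199.2 y = 7447.63
-368.6 x + 180.6 y = -22544.97
Solving the 2×2 system: x ≈ 27.5, y ≈ -68.7 km.
Check against Receiver 1 (with the unrounded x, y): √((x − 87.6)²+(y + 16.7)²) = 79.47 ≈ 79.47 km. ✓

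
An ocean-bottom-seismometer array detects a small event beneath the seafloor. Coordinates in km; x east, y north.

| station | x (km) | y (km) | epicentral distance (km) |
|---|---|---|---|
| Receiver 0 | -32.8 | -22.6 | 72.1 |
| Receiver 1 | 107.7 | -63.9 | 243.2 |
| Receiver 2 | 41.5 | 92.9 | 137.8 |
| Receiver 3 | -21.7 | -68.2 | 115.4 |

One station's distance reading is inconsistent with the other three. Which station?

Solve using three stations at a time. Using Receiver 0, Receiver 2, Receiver 3 (subtract circle equations pairwise → linear system) gives (x, y) ≈ (-81.2, 30.5).
Distances from that point to each station vs reported:
  Receiver 0: calculated 71.8 vs reported 72.1 → residual 0.3 km
  Receiver 1: calculated 211.2 vs reported 243.2 → residual 32.0 km
  Receiver 2: calculated 137.7 vs reported 137.8 → residual 0.1 km
  Receiver 3: calculated 115.2 vs reported 115.4 → residual 0.2 km
Receiver 0, Receiver 2, Receiver 3 are mutually consistent (residuals ≈ 0); Receiver 1 is off by 32.0 km.

Receiver 1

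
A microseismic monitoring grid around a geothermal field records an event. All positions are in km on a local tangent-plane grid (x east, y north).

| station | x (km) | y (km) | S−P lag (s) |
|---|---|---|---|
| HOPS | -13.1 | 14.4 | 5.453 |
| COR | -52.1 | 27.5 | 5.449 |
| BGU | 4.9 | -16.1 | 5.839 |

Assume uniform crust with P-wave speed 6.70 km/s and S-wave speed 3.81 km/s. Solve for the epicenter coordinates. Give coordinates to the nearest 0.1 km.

(-46.5, -20.3)

Distance from S−P lag: d = Δt · v_P v_S / (v_P − v_S) = Δt · (6.70·3.81)/(6.70−3.81) ≈ 8.8329·Δt.
So d_HOPS = 48.17, d_COR = 48.13, d_BGU = 51.58 km.
Circle about each station: (x + 13.1)² + (y − 14.4)² = 48.17²; (x + 52.1)² + (y − 27.5)² = 48.13²; (x − 4.9)² + (y + 16.1)² = 51.58².
Subtracting pairs of circle equations eliminates x²+y² and gives linear equations (the radical axes):
-78.0 x + 26.2 y = 3095.54
36.0 x − 61.0 y = -435.90
Solving the 2×2 system: x ≈ -46.5, y ≈ -20.3 km.
Check against HOPS (with the unrounded x, y): √((x + 13.1)²+(y − 14.4)²) = 48.17 ≈ 48.17 km. ✓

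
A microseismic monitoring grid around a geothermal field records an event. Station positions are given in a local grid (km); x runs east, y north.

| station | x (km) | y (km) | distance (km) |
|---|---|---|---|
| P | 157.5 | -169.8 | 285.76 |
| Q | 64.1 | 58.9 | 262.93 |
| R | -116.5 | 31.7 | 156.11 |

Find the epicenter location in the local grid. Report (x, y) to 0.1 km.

Circle about each station: (x − 157.5)² + (y + 169.8)² = 285.76²; (x − 64.1)² + (y − 58.9)² = 262.93²; (x + 116.5)² + (y − 31.7)² = 156.11².
Subtracting the P equation from the Q and R equations removes the quadratic terms:
-186.8 x + 457.4 y = -33533.68
-548.0 x + 403.0 y = 18227.30
Solving the 2×2 system: x ≈ -124.6, y ≈ -124.2 km.
Check against P (with the unrounded x, y): √((x − 157.5)²+(y + 169.8)²) = 285.76 ≈ 285.76 km. ✓

-124.6 km east, -124.2 km north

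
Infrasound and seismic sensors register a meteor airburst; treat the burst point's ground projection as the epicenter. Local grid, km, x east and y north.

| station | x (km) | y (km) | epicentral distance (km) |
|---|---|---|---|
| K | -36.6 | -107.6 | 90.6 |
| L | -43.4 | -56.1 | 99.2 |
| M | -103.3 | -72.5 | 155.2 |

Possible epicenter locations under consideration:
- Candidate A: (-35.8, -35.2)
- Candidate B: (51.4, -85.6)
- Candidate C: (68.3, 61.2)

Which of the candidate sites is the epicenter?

Candidate B

For each candidate, compare |candidate − station| to the reported distance:
Candidate A: residuals K 18.2, L 77.0, M 78.1 → max 78.1 km
Candidate B: residuals K 0.1, L 0.1, M 0.1 → max 0.1 km
Candidate C: residuals K 108.1, L 62.8, M 62.3 → max 108.1 km
Only Candidate B has all residuals ≈ 0.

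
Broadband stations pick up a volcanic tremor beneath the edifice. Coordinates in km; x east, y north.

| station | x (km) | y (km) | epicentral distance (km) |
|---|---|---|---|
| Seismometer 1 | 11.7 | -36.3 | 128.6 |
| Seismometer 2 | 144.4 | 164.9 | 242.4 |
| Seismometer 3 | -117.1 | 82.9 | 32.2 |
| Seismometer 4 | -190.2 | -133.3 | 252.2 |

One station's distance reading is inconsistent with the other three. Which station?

Seismometer 1

Solve using three stations at a time. Using Seismometer 2, Seismometer 3, Seismometer 4 (subtract circle equations pairwise → linear system) gives (x, y) ≈ (-88.4, 97.4).
Distances from that point to each station vs reported:
  Seismometer 1: calculated 167.1 vs reported 128.6 → residual 38.5 km
  Seismometer 2: calculated 242.4 vs reported 242.4 → residual 0.0 km
  Seismometer 3: calculated 32.2 vs reported 32.2 → residual 0.0 km
  Seismometer 4: calculated 252.2 vs reported 252.2 → residual 0.0 km
Seismometer 2, Seismometer 3, Seismometer 4 are mutually consistent (residuals ≈ 0); Seismometer 1 is off by 38.5 km.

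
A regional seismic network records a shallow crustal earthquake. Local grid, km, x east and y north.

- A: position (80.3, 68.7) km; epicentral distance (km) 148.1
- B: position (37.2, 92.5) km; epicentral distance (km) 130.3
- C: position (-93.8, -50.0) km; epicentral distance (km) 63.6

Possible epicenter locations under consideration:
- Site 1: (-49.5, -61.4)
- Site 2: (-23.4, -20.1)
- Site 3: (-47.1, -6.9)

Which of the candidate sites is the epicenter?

For each candidate, compare |candidate − station| to the reported distance:
Site 1: residuals A 35.7, B 46.3, C 17.9 → max 46.3 km
Site 2: residuals A 11.6, B 2.4, C 12.9 → max 12.9 km
Site 3: residuals A 0.0, B 0.0, C 0.1 → max 0.1 km
Only Site 3 has all residuals ≈ 0.

Site 3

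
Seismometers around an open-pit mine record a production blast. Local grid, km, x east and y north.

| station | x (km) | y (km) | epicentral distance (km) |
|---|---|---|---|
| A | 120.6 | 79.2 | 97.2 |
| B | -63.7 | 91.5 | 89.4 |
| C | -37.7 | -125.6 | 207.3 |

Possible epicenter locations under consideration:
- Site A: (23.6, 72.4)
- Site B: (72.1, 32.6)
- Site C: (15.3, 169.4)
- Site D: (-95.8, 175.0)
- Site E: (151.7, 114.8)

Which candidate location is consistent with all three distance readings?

Site A

For each candidate, compare |candidate − station| to the reported distance:
Site A: residuals A 0.0, B 0.0, C 0.0 → max 0.0 km
Site B: residuals A 29.9, B 58.6, C 14.7 → max 58.6 km
Site C: residuals A 41.5, B 21.5, C 92.4 → max 92.4 km
Site D: residuals A 139.5, B 0.1, C 98.9 → max 139.5 km
Site E: residuals A 49.9, B 127.3, C 98.7 → max 127.3 km
Only Site A has all residuals ≈ 0.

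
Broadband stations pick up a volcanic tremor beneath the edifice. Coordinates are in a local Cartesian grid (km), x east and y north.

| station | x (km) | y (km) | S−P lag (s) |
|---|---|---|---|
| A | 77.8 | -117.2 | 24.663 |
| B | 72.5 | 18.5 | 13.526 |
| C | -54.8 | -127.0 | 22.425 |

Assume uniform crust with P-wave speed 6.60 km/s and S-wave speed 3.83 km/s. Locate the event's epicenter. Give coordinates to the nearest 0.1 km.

(-36.3, 76.8)

Distance from S−P lag: d = Δt · v_P v_S / (v_P − v_S) = Δt · (6.60·3.83)/(6.60−3.83) ≈ 9.1256·Δt.
So d_A = 225.07, d_B = 123.43, d_C = 204.64 km.
Circle about each station: (x − 77.8)² + (y + 117.2)² = 225.07²; (x − 72.5)² + (y − 18.5)² = 123.43²; (x + 54.8)² + (y + 127.0)² = 204.64².
Subtracting pairs of circle equations eliminates x²+y² and gives linear equations (the radical axes):
-10.6 x + 271.4 y = 21231.36
-265.2 x − 19.6 y = 8122.34
Solving the 2×2 system: x ≈ -36.3, y ≈ 76.8 km.
Check against A (with the unrounded x, y): √((x − 77.8)²+(y + 117.2)²) = 225.08 ≈ 225.07 km. ✓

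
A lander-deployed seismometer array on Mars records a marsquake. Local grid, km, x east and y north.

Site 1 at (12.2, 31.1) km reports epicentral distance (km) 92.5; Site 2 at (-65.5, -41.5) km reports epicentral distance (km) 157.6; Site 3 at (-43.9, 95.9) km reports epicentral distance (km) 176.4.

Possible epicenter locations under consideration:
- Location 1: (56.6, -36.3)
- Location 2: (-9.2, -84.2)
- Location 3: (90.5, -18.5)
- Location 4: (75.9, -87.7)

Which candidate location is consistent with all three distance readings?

For each candidate, compare |candidate − station| to the reported distance:
Location 1: residuals Site 1 11.8, Site 2 35.4, Site 3 10.3 → max 35.4 km
Location 2: residuals Site 1 24.8, Site 2 86.9, Site 3 7.0 → max 86.9 km
Location 3: residuals Site 1 0.2, Site 2 0.1, Site 3 0.1 → max 0.2 km
Location 4: residuals Site 1 42.3, Site 2 8.8, Site 3 42.8 → max 42.8 km
Only Location 3 has all residuals ≈ 0.

Location 3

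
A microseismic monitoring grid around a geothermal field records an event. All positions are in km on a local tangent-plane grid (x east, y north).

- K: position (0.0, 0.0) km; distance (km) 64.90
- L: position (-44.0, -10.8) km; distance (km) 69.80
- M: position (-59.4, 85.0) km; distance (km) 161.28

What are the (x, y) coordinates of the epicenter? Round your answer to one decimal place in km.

x ≈ 0.1 km, y ≈ -64.9 km

Circle about each station: x² + y² = 64.90²; (x + 44.0)² + (y + 10.8)² = 69.80²; (x + 59.4)² + (y − 85.0)² = 161.28².
Subtracting the K equation from the L and M equations removes the quadratic terms:
-88.0 x − 21.6 y = 1392.61
-118.8 x + 170.0 y = -11045.87
Solving the 2×2 system: x ≈ 0.1, y ≈ -64.9 km.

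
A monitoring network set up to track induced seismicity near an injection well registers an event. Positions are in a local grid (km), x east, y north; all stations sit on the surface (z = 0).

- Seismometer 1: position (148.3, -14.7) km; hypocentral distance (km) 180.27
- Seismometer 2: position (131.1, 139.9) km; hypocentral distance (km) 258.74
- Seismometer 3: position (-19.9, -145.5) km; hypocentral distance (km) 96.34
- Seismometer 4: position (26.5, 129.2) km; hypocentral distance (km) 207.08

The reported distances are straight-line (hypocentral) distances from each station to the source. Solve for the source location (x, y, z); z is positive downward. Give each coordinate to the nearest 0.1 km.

Each station gives a sphere (x−x_i)² + (y−y_i)² + z² = d_i² (stations at z=0).
Subtracting the Seismometer 1 sphere from Seismometer 2 and Seismometer 3: z² cancels, leaving linear equations in x and y:
-34.4 x + 309.2 y = -19898.87
-336.4 x − 261.6 y = 22573.16
Solving: x ≈ -15.698, y ≈ -66.102 km (keep extra digits for the depth step; rounded: -15.7, -66.1).
Then from the Seismometer 1 sphere: z² = 180.27² − (x − 148.3)² − (y + 14.7)² with x = -15.698, y = -66.102, so z ≈ 54.404 ≈ 54.4 km.
Check against Seismometer 4 (with the unrounded solution): distance 207.08 ≈ 207.08 km. ✓

x ≈ -15.7 km, y ≈ -66.1 km, depth ≈ 54.4 km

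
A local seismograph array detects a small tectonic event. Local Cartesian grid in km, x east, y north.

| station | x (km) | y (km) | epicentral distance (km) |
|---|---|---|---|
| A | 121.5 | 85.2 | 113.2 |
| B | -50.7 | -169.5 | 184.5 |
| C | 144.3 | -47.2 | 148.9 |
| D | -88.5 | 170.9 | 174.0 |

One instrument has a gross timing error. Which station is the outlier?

Solve using three stations at a time. Using A, C, D (subtract circle equations pairwise → linear system) gives (x, y) ≈ (20.1, 34.9).
Distances from that point to each station vs reported:
  A: calculated 113.2 vs reported 113.2 → residual 0.0 km
  B: calculated 216.3 vs reported 184.5 → residual 31.8 km
  C: calculated 148.9 vs reported 148.9 → residual 0.0 km
  D: calculated 174.0 vs reported 174.0 → residual 0.0 km
A, C, D are mutually consistent (residuals ≈ 0); B is off by 31.8 km.

B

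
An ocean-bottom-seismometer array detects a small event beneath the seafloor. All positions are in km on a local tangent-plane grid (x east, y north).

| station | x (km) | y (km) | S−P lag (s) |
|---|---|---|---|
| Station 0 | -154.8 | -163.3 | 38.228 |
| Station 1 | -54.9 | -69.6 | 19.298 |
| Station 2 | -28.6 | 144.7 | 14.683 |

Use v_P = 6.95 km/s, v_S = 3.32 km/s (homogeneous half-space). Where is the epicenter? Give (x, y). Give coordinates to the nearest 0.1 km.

-43.1 km east, 52.5 km north

Distance from S−P lag: d = Δt · v_P v_S / (v_P − v_S) = Δt · (6.95·3.32)/(6.95−3.32) ≈ 6.3565·Δt.
So d_Station 0 = 243.00, d_Station 1 = 122.67, d_Station 2 = 93.33 km.
Circle about each station: (x + 154.8)² + (y + 163.3)² = 243.00²; (x + 54.9)² + (y + 69.6)² = 122.67²; (x + 28.6)² + (y − 144.7)² = 93.33².
Subtracting pairs of circle equations eliminates x²+y² and gives linear equations (the radical axes):
199.8 x + 187.4 y = 1229.31
252.4 x + 616.0 y = 21464.63
Solving the 2×2 system: x ≈ -43.1, y ≈ 52.5 km.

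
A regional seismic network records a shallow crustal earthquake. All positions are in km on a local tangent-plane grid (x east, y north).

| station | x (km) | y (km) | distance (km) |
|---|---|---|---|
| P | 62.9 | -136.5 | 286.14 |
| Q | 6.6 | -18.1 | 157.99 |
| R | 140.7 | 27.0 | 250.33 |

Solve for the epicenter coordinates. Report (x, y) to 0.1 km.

Circle about each station: (x − 62.9)² + (y + 136.5)² = 286.14²; (x − 6.6)² + (y + 18.1)² = 157.99²; (x − 140.7)² + (y − 27.0)² = 250.33².
Subtracting pairs of circle equations eliminates x²+y² and gives linear equations (the radical axes):
-112.6 x + 236.8 y = 34697.77
155.6 x + 327.0 y = 17147.82
Solving the 2×2 system: x ≈ -98.9, y ≈ 99.5 km.

(-98.9, 99.5)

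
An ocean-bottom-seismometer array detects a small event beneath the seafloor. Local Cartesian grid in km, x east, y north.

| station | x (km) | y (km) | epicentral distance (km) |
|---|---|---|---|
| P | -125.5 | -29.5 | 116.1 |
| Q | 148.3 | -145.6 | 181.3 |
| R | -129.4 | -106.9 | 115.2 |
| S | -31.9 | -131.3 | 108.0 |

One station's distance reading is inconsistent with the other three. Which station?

Solve using three stations at a time. Using P, Q, R (subtract circle equations pairwise → linear system) gives (x, y) ≈ (-18.7, -75.0).
Distances from that point to each station vs reported:
  P: calculated 116.1 vs reported 116.1 → residual 0.0 km
  Q: calculated 181.3 vs reported 181.3 → residual 0.0 km
  R: calculated 115.2 vs reported 115.2 → residual 0.0 km
  S: calculated 57.8 vs reported 108.0 → residual 50.2 km
P, Q, R are mutually consistent (residuals ≈ 0); S is off by 50.2 km.

S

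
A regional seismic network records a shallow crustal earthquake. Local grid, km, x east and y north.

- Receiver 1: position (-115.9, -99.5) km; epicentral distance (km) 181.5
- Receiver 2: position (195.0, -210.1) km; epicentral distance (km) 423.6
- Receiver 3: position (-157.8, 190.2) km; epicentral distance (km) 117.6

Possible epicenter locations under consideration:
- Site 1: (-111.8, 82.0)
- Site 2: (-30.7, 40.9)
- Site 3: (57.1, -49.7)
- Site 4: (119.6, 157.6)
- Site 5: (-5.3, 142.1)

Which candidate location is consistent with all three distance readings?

For each candidate, compare |candidate − station| to the reported distance:
Site 1: residuals Receiver 1 0.0, Receiver 2 0.0, Receiver 3 0.0 → max 0.0 km
Site 2: residuals Receiver 1 17.3, Receiver 2 86.0, Receiver 3 78.5 → max 86.0 km
Site 3: residuals Receiver 1 1.5, Receiver 2 212.1, Receiver 3 204.5 → max 212.1 km
Site 4: residuals Receiver 1 167.2, Receiver 2 48.2, Receiver 3 161.7 → max 167.2 km
Site 5: residuals Receiver 1 84.2, Receiver 2 18.4, Receiver 3 42.3 → max 84.2 km
Only Site 1 has all residuals ≈ 0.

Site 1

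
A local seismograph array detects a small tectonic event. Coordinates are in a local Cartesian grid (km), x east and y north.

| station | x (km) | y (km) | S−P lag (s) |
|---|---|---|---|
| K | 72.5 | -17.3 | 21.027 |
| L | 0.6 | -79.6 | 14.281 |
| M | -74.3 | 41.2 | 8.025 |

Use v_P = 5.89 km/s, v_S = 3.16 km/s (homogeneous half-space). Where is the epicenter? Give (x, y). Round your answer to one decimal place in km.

x ≈ -70.8 km, y ≈ -13.4 km

Distance from S−P lag: d = Δt · v_P v_S / (v_P − v_S) = Δt · (5.89·3.16)/(5.89−3.16) ≈ 6.8177·Δt.
So d_K = 143.36, d_L = 97.36, d_M = 54.71 km.
Circle about each station: (x − 72.5)² + (y + 17.3)² = 143.36²; (x − 0.6)² + (y + 79.6)² = 97.36²; (x + 74.3)² + (y − 41.2)² = 54.71².
Subtracting the K equation from the L and M equations removes the quadratic terms:
-143.8 x − 124.6 y = 11854.10
-293.6 x + 117.0 y = 19221.30
Solving the 2×2 system: x ≈ -70.8, y ≈ -13.4 km.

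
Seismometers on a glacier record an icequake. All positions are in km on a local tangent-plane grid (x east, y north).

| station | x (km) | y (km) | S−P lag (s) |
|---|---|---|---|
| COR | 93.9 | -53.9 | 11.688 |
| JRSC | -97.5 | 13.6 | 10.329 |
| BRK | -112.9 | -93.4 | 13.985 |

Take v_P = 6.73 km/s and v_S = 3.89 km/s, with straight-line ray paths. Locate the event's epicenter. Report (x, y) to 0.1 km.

Distance from S−P lag: d = Δt · v_P v_S / (v_P − v_S) = Δt · (6.73·3.89)/(6.73−3.89) ≈ 9.2182·Δt.
So d_COR = 107.74, d_JRSC = 95.21, d_BRK = 128.92 km.
Circle about each station: (x − 93.9)² + (y + 53.9)² = 107.74²; (x + 97.5)² + (y − 13.6)² = 95.21²; (x + 112.9)² + (y + 93.4)² = 128.92².
Subtracting the COR equation from the JRSC and BRK equations removes the quadratic terms:
-382.8 x + 135.0 y = 511.75
-413.6 x − 79.0 y = 4735.09
Solving the 2×2 system: x ≈ -7.9, y ≈ -18.6 km.

x ≈ -7.9 km, y ≈ -18.6 km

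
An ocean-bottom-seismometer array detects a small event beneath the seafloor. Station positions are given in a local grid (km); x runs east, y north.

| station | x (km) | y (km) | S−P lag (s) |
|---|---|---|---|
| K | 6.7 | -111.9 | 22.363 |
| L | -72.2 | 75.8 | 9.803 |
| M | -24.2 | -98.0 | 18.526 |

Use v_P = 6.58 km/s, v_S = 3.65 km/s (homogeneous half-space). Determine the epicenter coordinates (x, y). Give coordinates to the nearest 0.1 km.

Distance from S−P lag: d = Δt · v_P v_S / (v_P − v_S) = Δt · (6.58·3.65)/(6.58−3.65) ≈ 8.1969·Δt.
So d_K = 183.31, d_L = 80.35, d_M = 151.86 km.
Circle about each station: (x − 6.7)² + (y + 111.9)² = 183.31²; (x + 72.2)² + (y − 75.8)² = 80.35²; (x + 24.2)² + (y + 98.0)² = 151.86².
Subtracting pairs of circle equations eliminates x²+y² and gives linear equations (the radical axes):
-157.8 x + 375.4 y = 25538.41
-61.8 x + 27.8 y = 8164.24
Solving the 2×2 system: x ≈ -125.2, y ≈ 15.4 km.
Check against K (with the unrounded x, y): √((x − 6.7)²+(y + 111.9)²) = 183.30 ≈ 183.31 km. ✓

x ≈ -125.2 km, y ≈ 15.4 km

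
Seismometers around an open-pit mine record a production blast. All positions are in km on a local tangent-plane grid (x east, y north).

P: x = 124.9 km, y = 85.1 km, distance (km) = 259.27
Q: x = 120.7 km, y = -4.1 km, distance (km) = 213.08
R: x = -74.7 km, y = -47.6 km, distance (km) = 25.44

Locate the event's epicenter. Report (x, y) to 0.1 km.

Circle about each station: (x − 124.9)² + (y − 85.1)² = 259.27²; (x − 120.7)² + (y + 4.1)² = 213.08²; (x + 74.7)² + (y + 47.6)² = 25.44².
Subtracting the P equation from the Q and R equations removes the quadratic terms:
-8.4 x − 178.4 y = 13561.13
-399.2 x − 265.4 y = 51577.57
Solving the 2×2 system: x ≈ -81.2, y ≈ -72.2 km.
Check against P (with the unrounded x, y): √((x − 124.9)²+(y − 85.1)²) = 259.27 ≈ 259.27 km. ✓

x ≈ -81.2 km, y ≈ -72.2 km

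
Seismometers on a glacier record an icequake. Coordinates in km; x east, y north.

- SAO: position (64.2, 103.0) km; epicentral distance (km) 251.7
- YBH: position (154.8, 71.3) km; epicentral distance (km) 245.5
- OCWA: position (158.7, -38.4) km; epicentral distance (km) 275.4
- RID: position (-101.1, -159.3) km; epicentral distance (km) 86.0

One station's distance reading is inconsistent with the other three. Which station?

Solve using three stations at a time. Using SAO, OCWA, RID (subtract circle equations pairwise → linear system) gives (x, y) ≈ (-114.3, -74.4).
Distances from that point to each station vs reported:
  SAO: calculated 251.7 vs reported 251.7 → residual 0.0 km
  YBH: calculated 306.0 vs reported 245.5 → residual 60.5 km
  OCWA: calculated 275.4 vs reported 275.4 → residual 0.0 km
  RID: calculated 85.9 vs reported 86.0 → residual 0.1 km
SAO, OCWA, RID are mutually consistent (residuals ≈ 0); YBH is off by 60.5 km.

YBH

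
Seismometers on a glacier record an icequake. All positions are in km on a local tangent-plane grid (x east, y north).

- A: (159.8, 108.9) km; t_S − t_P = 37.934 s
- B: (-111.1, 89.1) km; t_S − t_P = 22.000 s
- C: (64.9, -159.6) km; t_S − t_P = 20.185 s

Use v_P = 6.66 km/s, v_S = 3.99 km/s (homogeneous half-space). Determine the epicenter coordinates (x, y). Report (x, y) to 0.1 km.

x ≈ -133.6 km, y ≈ -128.7 km

Distance from S−P lag: d = Δt · v_P v_S / (v_P − v_S) = Δt · (6.66·3.99)/(6.66−3.99) ≈ 9.9526·Δt.
So d_A = 377.54, d_B = 218.96, d_C = 200.89 km.
Circle about each station: (x − 159.8)² + (y − 108.9)² = 377.54²; (x + 111.1)² + (y − 89.1)² = 218.96²; (x − 64.9)² + (y + 159.6)² = 200.89².
Subtracting pairs of circle equations eliminates x²+y² and gives linear equations (the radical axes):
-541.8 x − 39.6 y = 77479.74
-189.8 x − 537.0 y = 94468.58
Solving the 2×2 system: x ≈ -133.6, y ≈ -128.7 km.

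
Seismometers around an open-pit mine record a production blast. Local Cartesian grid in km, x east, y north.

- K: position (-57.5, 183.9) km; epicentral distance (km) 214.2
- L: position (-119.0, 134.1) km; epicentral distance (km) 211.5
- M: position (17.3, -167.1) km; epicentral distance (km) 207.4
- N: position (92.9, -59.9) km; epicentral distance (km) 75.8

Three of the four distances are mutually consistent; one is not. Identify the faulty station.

M

Solve using three stations at a time. Using K, L, N (subtract circle equations pairwise → linear system) gives (x, y) ≈ (37.6, -8.0).
Distances from that point to each station vs reported:
  K: calculated 214.2 vs reported 214.2 → residual 0.0 km
  L: calculated 211.5 vs reported 211.5 → residual 0.0 km
  M: calculated 160.4 vs reported 207.4 → residual 47.0 km
  N: calculated 75.8 vs reported 75.8 → residual 0.0 km
K, L, N are mutually consistent (residuals ≈ 0); M is off by 47.0 km.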